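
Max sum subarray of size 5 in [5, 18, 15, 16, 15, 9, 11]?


[0:5]: 69
[1:6]: 73
[2:7]: 66

Max: 73 at [1:6]


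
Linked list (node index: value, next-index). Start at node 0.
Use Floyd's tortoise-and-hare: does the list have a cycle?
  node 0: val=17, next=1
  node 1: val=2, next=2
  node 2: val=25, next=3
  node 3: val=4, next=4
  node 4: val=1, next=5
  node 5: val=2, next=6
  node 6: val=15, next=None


Floyd's tortoise (slow, +1) and hare (fast, +2):
  init: slow=0, fast=0
  step 1: slow=1, fast=2
  step 2: slow=2, fast=4
  step 3: slow=3, fast=6
  step 4: fast -> None, no cycle

Cycle: no


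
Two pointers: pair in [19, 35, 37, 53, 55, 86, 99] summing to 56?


lo=0(19)+hi=6(99)=118
lo=0(19)+hi=5(86)=105
lo=0(19)+hi=4(55)=74
lo=0(19)+hi=3(53)=72
lo=0(19)+hi=2(37)=56

Yes: 19+37=56


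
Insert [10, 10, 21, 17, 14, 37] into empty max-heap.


Insert 10: [10]
Insert 10: [10, 10]
Insert 21: [21, 10, 10]
Insert 17: [21, 17, 10, 10]
Insert 14: [21, 17, 10, 10, 14]
Insert 37: [37, 17, 21, 10, 14, 10]

Final heap: [37, 17, 21, 10, 14, 10]


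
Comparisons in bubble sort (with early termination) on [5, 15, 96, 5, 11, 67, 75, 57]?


Algorithm: bubble sort (with early termination)
Input: [5, 15, 96, 5, 11, 67, 75, 57]
Sorted: [5, 5, 11, 15, 57, 67, 75, 96]

22


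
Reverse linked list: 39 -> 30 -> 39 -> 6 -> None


Step 1: curr=39, set curr.next=prev(None) | reversed so far: 39
Step 2: curr=30, set curr.next=prev(39) | reversed so far: 30 -> 39
Step 3: curr=39, set curr.next=prev(30) | reversed so far: 39 -> 30 -> 39
Step 4: curr=6, set curr.next=prev(39) | reversed so far: 6 -> 39 -> 30 -> 39

6 -> 39 -> 30 -> 39 -> None


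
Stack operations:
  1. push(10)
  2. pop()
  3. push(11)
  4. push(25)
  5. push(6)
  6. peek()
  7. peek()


push(10) -> [10]
pop()->10, []
push(11) -> [11]
push(25) -> [11, 25]
push(6) -> [11, 25, 6]
peek()->6
peek()->6

Final stack: [11, 25, 6]


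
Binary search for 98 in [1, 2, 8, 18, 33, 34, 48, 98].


Step 1: lo=0, hi=7, mid=3, val=18
Step 2: lo=4, hi=7, mid=5, val=34
Step 3: lo=6, hi=7, mid=6, val=48
Step 4: lo=7, hi=7, mid=7, val=98

Found at index 7


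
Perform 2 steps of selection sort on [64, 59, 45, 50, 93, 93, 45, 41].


Initial: [64, 59, 45, 50, 93, 93, 45, 41]
Step 1: min=41 at 7
  Swap: [41, 59, 45, 50, 93, 93, 45, 64]
Step 2: min=45 at 2
  Swap: [41, 45, 59, 50, 93, 93, 45, 64]

After 2 steps: [41, 45, 59, 50, 93, 93, 45, 64]


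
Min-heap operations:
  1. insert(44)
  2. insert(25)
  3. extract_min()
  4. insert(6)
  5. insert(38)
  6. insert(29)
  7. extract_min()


insert(44) -> [44]
insert(25) -> [25, 44]
extract_min()->25, [44]
insert(6) -> [6, 44]
insert(38) -> [6, 44, 38]
insert(29) -> [6, 29, 38, 44]
extract_min()->6, [29, 44, 38]

Final heap: [29, 44, 38]


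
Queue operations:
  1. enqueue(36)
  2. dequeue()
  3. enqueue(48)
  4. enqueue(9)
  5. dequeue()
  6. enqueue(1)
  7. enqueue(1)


enqueue(36) -> [36]
dequeue()->36, []
enqueue(48) -> [48]
enqueue(9) -> [48, 9]
dequeue()->48, [9]
enqueue(1) -> [9, 1]
enqueue(1) -> [9, 1, 1]

Final queue: [9, 1, 1]


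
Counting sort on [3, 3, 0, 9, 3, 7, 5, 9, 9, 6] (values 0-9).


Input: [3, 3, 0, 9, 3, 7, 5, 9, 9, 6]
Counts: [1, 0, 0, 3, 0, 1, 1, 1, 0, 3]

Sorted: [0, 3, 3, 3, 5, 6, 7, 9, 9, 9]


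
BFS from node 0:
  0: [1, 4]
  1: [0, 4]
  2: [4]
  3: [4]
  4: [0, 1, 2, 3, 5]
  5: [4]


Visit 0, enqueue [1, 4]
Visit 1, enqueue []
Visit 4, enqueue [2, 3, 5]
Visit 2, enqueue []
Visit 3, enqueue []
Visit 5, enqueue []

BFS order: [0, 1, 4, 2, 3, 5]


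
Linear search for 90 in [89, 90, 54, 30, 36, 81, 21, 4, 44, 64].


i=0: 89!=90
i=1: 90==90 found!

Found at 1, 2 comps


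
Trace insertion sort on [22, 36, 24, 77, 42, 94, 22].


Initial: [22, 36, 24, 77, 42, 94, 22]
Insert 36: [22, 36, 24, 77, 42, 94, 22]
Insert 24: [22, 24, 36, 77, 42, 94, 22]
Insert 77: [22, 24, 36, 77, 42, 94, 22]
Insert 42: [22, 24, 36, 42, 77, 94, 22]
Insert 94: [22, 24, 36, 42, 77, 94, 22]
Insert 22: [22, 22, 24, 36, 42, 77, 94]

Sorted: [22, 22, 24, 36, 42, 77, 94]


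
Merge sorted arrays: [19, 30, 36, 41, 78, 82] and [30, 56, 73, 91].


Take 19 from A
Take 30 from A
Take 30 from B
Take 36 from A
Take 41 from A
Take 56 from B
Take 73 from B
Take 78 from A
Take 82 from A

Merged: [19, 30, 30, 36, 41, 56, 73, 78, 82, 91]


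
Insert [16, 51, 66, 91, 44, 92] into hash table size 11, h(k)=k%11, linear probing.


Insert 16: h=5 -> slot 5
Insert 51: h=7 -> slot 7
Insert 66: h=0 -> slot 0
Insert 91: h=3 -> slot 3
Insert 44: h=0, 1 probes -> slot 1
Insert 92: h=4 -> slot 4

Table: [66, 44, None, 91, 92, 16, None, 51, None, None, None]


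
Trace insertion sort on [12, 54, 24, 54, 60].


Initial: [12, 54, 24, 54, 60]
Insert 54: [12, 54, 24, 54, 60]
Insert 24: [12, 24, 54, 54, 60]
Insert 54: [12, 24, 54, 54, 60]
Insert 60: [12, 24, 54, 54, 60]

Sorted: [12, 24, 54, 54, 60]


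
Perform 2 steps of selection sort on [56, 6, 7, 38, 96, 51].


Initial: [56, 6, 7, 38, 96, 51]
Step 1: min=6 at 1
  Swap: [6, 56, 7, 38, 96, 51]
Step 2: min=7 at 2
  Swap: [6, 7, 56, 38, 96, 51]

After 2 steps: [6, 7, 56, 38, 96, 51]


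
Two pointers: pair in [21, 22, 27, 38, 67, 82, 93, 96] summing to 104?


lo=0(21)+hi=7(96)=117
lo=0(21)+hi=6(93)=114
lo=0(21)+hi=5(82)=103
lo=1(22)+hi=5(82)=104

Yes: 22+82=104


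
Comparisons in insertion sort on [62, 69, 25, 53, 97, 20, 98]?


Algorithm: insertion sort
Input: [62, 69, 25, 53, 97, 20, 98]
Sorted: [20, 25, 53, 62, 69, 97, 98]

13


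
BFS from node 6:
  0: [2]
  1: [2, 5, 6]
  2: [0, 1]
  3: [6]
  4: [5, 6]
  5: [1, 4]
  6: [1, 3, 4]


Visit 6, enqueue [1, 3, 4]
Visit 1, enqueue [2, 5]
Visit 3, enqueue []
Visit 4, enqueue []
Visit 2, enqueue [0]
Visit 5, enqueue []
Visit 0, enqueue []

BFS order: [6, 1, 3, 4, 2, 5, 0]


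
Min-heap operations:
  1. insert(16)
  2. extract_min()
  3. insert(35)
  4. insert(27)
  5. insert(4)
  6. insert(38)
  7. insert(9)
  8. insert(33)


insert(16) -> [16]
extract_min()->16, []
insert(35) -> [35]
insert(27) -> [27, 35]
insert(4) -> [4, 35, 27]
insert(38) -> [4, 35, 27, 38]
insert(9) -> [4, 9, 27, 38, 35]
insert(33) -> [4, 9, 27, 38, 35, 33]

Final heap: [4, 9, 27, 38, 35, 33]


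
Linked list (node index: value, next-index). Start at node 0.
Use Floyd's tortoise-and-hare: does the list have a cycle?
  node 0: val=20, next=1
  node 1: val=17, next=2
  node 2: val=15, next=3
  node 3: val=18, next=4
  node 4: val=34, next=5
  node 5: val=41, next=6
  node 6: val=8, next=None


Floyd's tortoise (slow, +1) and hare (fast, +2):
  init: slow=0, fast=0
  step 1: slow=1, fast=2
  step 2: slow=2, fast=4
  step 3: slow=3, fast=6
  step 4: fast -> None, no cycle

Cycle: no


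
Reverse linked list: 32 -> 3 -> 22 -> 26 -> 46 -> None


Step 1: curr=32, set curr.next=prev(None) | reversed so far: 32
Step 2: curr=3, set curr.next=prev(32) | reversed so far: 3 -> 32
Step 3: curr=22, set curr.next=prev(3) | reversed so far: 22 -> 3 -> 32
Step 4: curr=26, set curr.next=prev(22) | reversed so far: 26 -> 22 -> 3 -> 32
Step 5: curr=46, set curr.next=prev(26) | reversed so far: 46 -> 26 -> 22 -> 3 -> 32

46 -> 26 -> 22 -> 3 -> 32 -> None


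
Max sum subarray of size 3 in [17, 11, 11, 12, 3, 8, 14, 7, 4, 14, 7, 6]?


[0:3]: 39
[1:4]: 34
[2:5]: 26
[3:6]: 23
[4:7]: 25
[5:8]: 29
[6:9]: 25
[7:10]: 25
[8:11]: 25
[9:12]: 27

Max: 39 at [0:3]


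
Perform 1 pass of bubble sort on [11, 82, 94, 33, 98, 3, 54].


Initial: [11, 82, 94, 33, 98, 3, 54]
Pass 1: [11, 82, 33, 94, 3, 54, 98] (3 swaps)

After 1 pass: [11, 82, 33, 94, 3, 54, 98]


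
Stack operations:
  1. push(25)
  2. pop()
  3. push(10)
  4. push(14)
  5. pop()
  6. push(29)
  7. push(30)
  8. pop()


push(25) -> [25]
pop()->25, []
push(10) -> [10]
push(14) -> [10, 14]
pop()->14, [10]
push(29) -> [10, 29]
push(30) -> [10, 29, 30]
pop()->30, [10, 29]

Final stack: [10, 29]


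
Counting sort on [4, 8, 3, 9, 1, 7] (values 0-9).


Input: [4, 8, 3, 9, 1, 7]
Counts: [0, 1, 0, 1, 1, 0, 0, 1, 1, 1]

Sorted: [1, 3, 4, 7, 8, 9]


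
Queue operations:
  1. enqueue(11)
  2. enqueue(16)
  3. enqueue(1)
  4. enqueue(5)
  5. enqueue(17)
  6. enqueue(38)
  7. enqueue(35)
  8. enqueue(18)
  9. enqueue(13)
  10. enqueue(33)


enqueue(11) -> [11]
enqueue(16) -> [11, 16]
enqueue(1) -> [11, 16, 1]
enqueue(5) -> [11, 16, 1, 5]
enqueue(17) -> [11, 16, 1, 5, 17]
enqueue(38) -> [11, 16, 1, 5, 17, 38]
enqueue(35) -> [11, 16, 1, 5, 17, 38, 35]
enqueue(18) -> [11, 16, 1, 5, 17, 38, 35, 18]
enqueue(13) -> [11, 16, 1, 5, 17, 38, 35, 18, 13]
enqueue(33) -> [11, 16, 1, 5, 17, 38, 35, 18, 13, 33]

Final queue: [11, 16, 1, 5, 17, 38, 35, 18, 13, 33]


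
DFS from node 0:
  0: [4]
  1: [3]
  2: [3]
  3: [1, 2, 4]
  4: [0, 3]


Visit 0, push [4]
Visit 4, push [3]
Visit 3, push [2, 1]
Visit 1, push []
Visit 2, push []

DFS order: [0, 4, 3, 1, 2]


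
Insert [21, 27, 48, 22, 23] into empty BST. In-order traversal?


Insert 21: root
Insert 27: R from 21
Insert 48: R from 21 -> R from 27
Insert 22: R from 21 -> L from 27
Insert 23: R from 21 -> L from 27 -> R from 22

In-order: [21, 22, 23, 27, 48]


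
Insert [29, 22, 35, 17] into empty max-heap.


Insert 29: [29]
Insert 22: [29, 22]
Insert 35: [35, 22, 29]
Insert 17: [35, 22, 29, 17]

Final heap: [35, 22, 29, 17]


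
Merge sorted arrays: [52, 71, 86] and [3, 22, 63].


Take 3 from B
Take 22 from B
Take 52 from A
Take 63 from B

Merged: [3, 22, 52, 63, 71, 86]


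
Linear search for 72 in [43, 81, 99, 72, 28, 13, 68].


i=0: 43!=72
i=1: 81!=72
i=2: 99!=72
i=3: 72==72 found!

Found at 3, 4 comps


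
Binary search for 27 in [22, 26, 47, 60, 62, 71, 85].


Step 1: lo=0, hi=6, mid=3, val=60
Step 2: lo=0, hi=2, mid=1, val=26
Step 3: lo=2, hi=2, mid=2, val=47

Not found


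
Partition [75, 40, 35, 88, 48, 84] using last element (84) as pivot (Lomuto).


Pivot: 84
  75 <= 84: advance i (no swap)
  40 <= 84: advance i (no swap)
  35 <= 84: advance i (no swap)
  48 <= 84: swap -> [75, 40, 35, 48, 88, 84]
Place pivot at 4: [75, 40, 35, 48, 84, 88]

Partitioned: [75, 40, 35, 48, 84, 88]


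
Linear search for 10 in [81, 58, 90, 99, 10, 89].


i=0: 81!=10
i=1: 58!=10
i=2: 90!=10
i=3: 99!=10
i=4: 10==10 found!

Found at 4, 5 comps


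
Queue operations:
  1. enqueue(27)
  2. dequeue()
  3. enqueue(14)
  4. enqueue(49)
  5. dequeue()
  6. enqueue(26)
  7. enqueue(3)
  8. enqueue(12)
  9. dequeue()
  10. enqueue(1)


enqueue(27) -> [27]
dequeue()->27, []
enqueue(14) -> [14]
enqueue(49) -> [14, 49]
dequeue()->14, [49]
enqueue(26) -> [49, 26]
enqueue(3) -> [49, 26, 3]
enqueue(12) -> [49, 26, 3, 12]
dequeue()->49, [26, 3, 12]
enqueue(1) -> [26, 3, 12, 1]

Final queue: [26, 3, 12, 1]


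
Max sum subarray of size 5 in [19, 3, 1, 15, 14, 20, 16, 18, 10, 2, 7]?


[0:5]: 52
[1:6]: 53
[2:7]: 66
[3:8]: 83
[4:9]: 78
[5:10]: 66
[6:11]: 53

Max: 83 at [3:8]


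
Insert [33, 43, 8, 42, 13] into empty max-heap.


Insert 33: [33]
Insert 43: [43, 33]
Insert 8: [43, 33, 8]
Insert 42: [43, 42, 8, 33]
Insert 13: [43, 42, 8, 33, 13]

Final heap: [43, 42, 8, 33, 13]


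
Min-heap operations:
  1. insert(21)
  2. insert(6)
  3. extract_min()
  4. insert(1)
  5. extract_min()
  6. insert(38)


insert(21) -> [21]
insert(6) -> [6, 21]
extract_min()->6, [21]
insert(1) -> [1, 21]
extract_min()->1, [21]
insert(38) -> [21, 38]

Final heap: [21, 38]


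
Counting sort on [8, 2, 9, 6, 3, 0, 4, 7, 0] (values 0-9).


Input: [8, 2, 9, 6, 3, 0, 4, 7, 0]
Counts: [2, 0, 1, 1, 1, 0, 1, 1, 1, 1]

Sorted: [0, 0, 2, 3, 4, 6, 7, 8, 9]


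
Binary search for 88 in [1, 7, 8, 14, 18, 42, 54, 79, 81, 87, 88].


Step 1: lo=0, hi=10, mid=5, val=42
Step 2: lo=6, hi=10, mid=8, val=81
Step 3: lo=9, hi=10, mid=9, val=87
Step 4: lo=10, hi=10, mid=10, val=88

Found at index 10


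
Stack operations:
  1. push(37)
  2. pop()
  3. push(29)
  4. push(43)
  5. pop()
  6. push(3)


push(37) -> [37]
pop()->37, []
push(29) -> [29]
push(43) -> [29, 43]
pop()->43, [29]
push(3) -> [29, 3]

Final stack: [29, 3]


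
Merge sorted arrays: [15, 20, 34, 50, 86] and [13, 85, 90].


Take 13 from B
Take 15 from A
Take 20 from A
Take 34 from A
Take 50 from A
Take 85 from B
Take 86 from A

Merged: [13, 15, 20, 34, 50, 85, 86, 90]


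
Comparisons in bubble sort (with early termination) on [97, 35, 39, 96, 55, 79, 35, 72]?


Algorithm: bubble sort (with early termination)
Input: [97, 35, 39, 96, 55, 79, 35, 72]
Sorted: [35, 35, 39, 55, 72, 79, 96, 97]

27


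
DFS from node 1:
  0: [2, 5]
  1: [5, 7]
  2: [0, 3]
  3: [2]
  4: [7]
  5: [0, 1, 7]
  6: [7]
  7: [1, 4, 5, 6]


Visit 1, push [7, 5]
Visit 5, push [7, 0]
Visit 0, push [2]
Visit 2, push [3]
Visit 3, push []
Visit 7, push [6, 4]
Visit 4, push []
Visit 6, push []

DFS order: [1, 5, 0, 2, 3, 7, 4, 6]


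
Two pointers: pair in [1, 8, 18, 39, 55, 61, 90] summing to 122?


lo=0(1)+hi=6(90)=91
lo=1(8)+hi=6(90)=98
lo=2(18)+hi=6(90)=108
lo=3(39)+hi=6(90)=129
lo=3(39)+hi=5(61)=100
lo=4(55)+hi=5(61)=116

No pair found


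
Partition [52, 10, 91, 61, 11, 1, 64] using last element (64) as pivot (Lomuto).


Pivot: 64
  52 <= 64: advance i (no swap)
  10 <= 64: advance i (no swap)
  61 <= 64: swap -> [52, 10, 61, 91, 11, 1, 64]
  11 <= 64: swap -> [52, 10, 61, 11, 91, 1, 64]
  1 <= 64: swap -> [52, 10, 61, 11, 1, 91, 64]
Place pivot at 5: [52, 10, 61, 11, 1, 64, 91]

Partitioned: [52, 10, 61, 11, 1, 64, 91]


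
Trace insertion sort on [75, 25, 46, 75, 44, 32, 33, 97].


Initial: [75, 25, 46, 75, 44, 32, 33, 97]
Insert 25: [25, 75, 46, 75, 44, 32, 33, 97]
Insert 46: [25, 46, 75, 75, 44, 32, 33, 97]
Insert 75: [25, 46, 75, 75, 44, 32, 33, 97]
Insert 44: [25, 44, 46, 75, 75, 32, 33, 97]
Insert 32: [25, 32, 44, 46, 75, 75, 33, 97]
Insert 33: [25, 32, 33, 44, 46, 75, 75, 97]
Insert 97: [25, 32, 33, 44, 46, 75, 75, 97]

Sorted: [25, 32, 33, 44, 46, 75, 75, 97]


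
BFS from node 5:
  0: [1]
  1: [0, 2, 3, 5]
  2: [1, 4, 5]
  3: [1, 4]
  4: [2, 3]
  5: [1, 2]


Visit 5, enqueue [1, 2]
Visit 1, enqueue [0, 3]
Visit 2, enqueue [4]
Visit 0, enqueue []
Visit 3, enqueue []
Visit 4, enqueue []

BFS order: [5, 1, 2, 0, 3, 4]


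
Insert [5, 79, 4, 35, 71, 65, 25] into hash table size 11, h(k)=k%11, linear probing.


Insert 5: h=5 -> slot 5
Insert 79: h=2 -> slot 2
Insert 4: h=4 -> slot 4
Insert 35: h=2, 1 probes -> slot 3
Insert 71: h=5, 1 probes -> slot 6
Insert 65: h=10 -> slot 10
Insert 25: h=3, 4 probes -> slot 7

Table: [None, None, 79, 35, 4, 5, 71, 25, None, None, 65]


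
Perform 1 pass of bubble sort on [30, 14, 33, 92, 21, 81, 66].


Initial: [30, 14, 33, 92, 21, 81, 66]
Pass 1: [14, 30, 33, 21, 81, 66, 92] (4 swaps)

After 1 pass: [14, 30, 33, 21, 81, 66, 92]


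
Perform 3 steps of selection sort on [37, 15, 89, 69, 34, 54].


Initial: [37, 15, 89, 69, 34, 54]
Step 1: min=15 at 1
  Swap: [15, 37, 89, 69, 34, 54]
Step 2: min=34 at 4
  Swap: [15, 34, 89, 69, 37, 54]
Step 3: min=37 at 4
  Swap: [15, 34, 37, 69, 89, 54]

After 3 steps: [15, 34, 37, 69, 89, 54]


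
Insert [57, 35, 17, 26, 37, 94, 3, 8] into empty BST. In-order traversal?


Insert 57: root
Insert 35: L from 57
Insert 17: L from 57 -> L from 35
Insert 26: L from 57 -> L from 35 -> R from 17
Insert 37: L from 57 -> R from 35
Insert 94: R from 57
Insert 3: L from 57 -> L from 35 -> L from 17
Insert 8: L from 57 -> L from 35 -> L from 17 -> R from 3

In-order: [3, 8, 17, 26, 35, 37, 57, 94]


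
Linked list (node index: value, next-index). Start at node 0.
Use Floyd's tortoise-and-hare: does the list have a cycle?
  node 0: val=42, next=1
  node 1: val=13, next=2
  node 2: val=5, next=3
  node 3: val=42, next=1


Floyd's tortoise (slow, +1) and hare (fast, +2):
  init: slow=0, fast=0
  step 1: slow=1, fast=2
  step 2: slow=2, fast=1
  step 3: slow=3, fast=3
  slow == fast at node 3: cycle detected

Cycle: yes


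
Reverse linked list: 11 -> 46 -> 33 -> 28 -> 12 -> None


Step 1: curr=11, set curr.next=prev(None) | reversed so far: 11
Step 2: curr=46, set curr.next=prev(11) | reversed so far: 46 -> 11
Step 3: curr=33, set curr.next=prev(46) | reversed so far: 33 -> 46 -> 11
Step 4: curr=28, set curr.next=prev(33) | reversed so far: 28 -> 33 -> 46 -> 11
Step 5: curr=12, set curr.next=prev(28) | reversed so far: 12 -> 28 -> 33 -> 46 -> 11

12 -> 28 -> 33 -> 46 -> 11 -> None


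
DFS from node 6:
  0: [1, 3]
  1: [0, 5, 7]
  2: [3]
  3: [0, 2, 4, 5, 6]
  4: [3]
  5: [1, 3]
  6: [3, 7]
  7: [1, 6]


Visit 6, push [7, 3]
Visit 3, push [5, 4, 2, 0]
Visit 0, push [1]
Visit 1, push [7, 5]
Visit 5, push []
Visit 7, push []
Visit 2, push []
Visit 4, push []

DFS order: [6, 3, 0, 1, 5, 7, 2, 4]


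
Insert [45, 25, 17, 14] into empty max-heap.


Insert 45: [45]
Insert 25: [45, 25]
Insert 17: [45, 25, 17]
Insert 14: [45, 25, 17, 14]

Final heap: [45, 25, 17, 14]


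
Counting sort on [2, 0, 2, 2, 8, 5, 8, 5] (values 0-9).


Input: [2, 0, 2, 2, 8, 5, 8, 5]
Counts: [1, 0, 3, 0, 0, 2, 0, 0, 2, 0]

Sorted: [0, 2, 2, 2, 5, 5, 8, 8]


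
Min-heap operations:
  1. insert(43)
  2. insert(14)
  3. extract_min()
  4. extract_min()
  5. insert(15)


insert(43) -> [43]
insert(14) -> [14, 43]
extract_min()->14, [43]
extract_min()->43, []
insert(15) -> [15]

Final heap: [15]


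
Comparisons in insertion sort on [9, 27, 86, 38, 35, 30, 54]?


Algorithm: insertion sort
Input: [9, 27, 86, 38, 35, 30, 54]
Sorted: [9, 27, 30, 35, 38, 54, 86]

13


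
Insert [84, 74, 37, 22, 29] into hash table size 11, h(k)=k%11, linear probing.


Insert 84: h=7 -> slot 7
Insert 74: h=8 -> slot 8
Insert 37: h=4 -> slot 4
Insert 22: h=0 -> slot 0
Insert 29: h=7, 2 probes -> slot 9

Table: [22, None, None, None, 37, None, None, 84, 74, 29, None]


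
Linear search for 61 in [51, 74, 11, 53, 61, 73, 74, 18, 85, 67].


i=0: 51!=61
i=1: 74!=61
i=2: 11!=61
i=3: 53!=61
i=4: 61==61 found!

Found at 4, 5 comps


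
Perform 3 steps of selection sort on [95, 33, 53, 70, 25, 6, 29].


Initial: [95, 33, 53, 70, 25, 6, 29]
Step 1: min=6 at 5
  Swap: [6, 33, 53, 70, 25, 95, 29]
Step 2: min=25 at 4
  Swap: [6, 25, 53, 70, 33, 95, 29]
Step 3: min=29 at 6
  Swap: [6, 25, 29, 70, 33, 95, 53]

After 3 steps: [6, 25, 29, 70, 33, 95, 53]


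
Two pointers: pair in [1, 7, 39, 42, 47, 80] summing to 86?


lo=0(1)+hi=5(80)=81
lo=1(7)+hi=5(80)=87
lo=1(7)+hi=4(47)=54
lo=2(39)+hi=4(47)=86

Yes: 39+47=86


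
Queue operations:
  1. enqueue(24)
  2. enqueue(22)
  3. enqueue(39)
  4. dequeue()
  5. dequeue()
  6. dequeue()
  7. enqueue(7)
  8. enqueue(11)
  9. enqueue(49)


enqueue(24) -> [24]
enqueue(22) -> [24, 22]
enqueue(39) -> [24, 22, 39]
dequeue()->24, [22, 39]
dequeue()->22, [39]
dequeue()->39, []
enqueue(7) -> [7]
enqueue(11) -> [7, 11]
enqueue(49) -> [7, 11, 49]

Final queue: [7, 11, 49]


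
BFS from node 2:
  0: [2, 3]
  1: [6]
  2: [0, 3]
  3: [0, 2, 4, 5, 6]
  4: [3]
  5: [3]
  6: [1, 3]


Visit 2, enqueue [0, 3]
Visit 0, enqueue []
Visit 3, enqueue [4, 5, 6]
Visit 4, enqueue []
Visit 5, enqueue []
Visit 6, enqueue [1]
Visit 1, enqueue []

BFS order: [2, 0, 3, 4, 5, 6, 1]


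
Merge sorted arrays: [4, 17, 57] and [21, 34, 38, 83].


Take 4 from A
Take 17 from A
Take 21 from B
Take 34 from B
Take 38 from B
Take 57 from A

Merged: [4, 17, 21, 34, 38, 57, 83]


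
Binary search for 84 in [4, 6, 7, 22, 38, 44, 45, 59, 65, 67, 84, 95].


Step 1: lo=0, hi=11, mid=5, val=44
Step 2: lo=6, hi=11, mid=8, val=65
Step 3: lo=9, hi=11, mid=10, val=84

Found at index 10


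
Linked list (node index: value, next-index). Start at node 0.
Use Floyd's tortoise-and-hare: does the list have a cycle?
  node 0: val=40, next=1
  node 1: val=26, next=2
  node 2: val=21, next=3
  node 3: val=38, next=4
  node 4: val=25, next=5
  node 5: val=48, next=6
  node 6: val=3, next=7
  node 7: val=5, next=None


Floyd's tortoise (slow, +1) and hare (fast, +2):
  init: slow=0, fast=0
  step 1: slow=1, fast=2
  step 2: slow=2, fast=4
  step 3: slow=3, fast=6
  step 4: fast 6->7->None, no cycle

Cycle: no


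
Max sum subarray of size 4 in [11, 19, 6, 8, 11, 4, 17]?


[0:4]: 44
[1:5]: 44
[2:6]: 29
[3:7]: 40

Max: 44 at [0:4]


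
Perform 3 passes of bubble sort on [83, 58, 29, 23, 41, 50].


Initial: [83, 58, 29, 23, 41, 50]
Pass 1: [58, 29, 23, 41, 50, 83] (5 swaps)
Pass 2: [29, 23, 41, 50, 58, 83] (4 swaps)
Pass 3: [23, 29, 41, 50, 58, 83] (1 swaps)

After 3 passes: [23, 29, 41, 50, 58, 83]


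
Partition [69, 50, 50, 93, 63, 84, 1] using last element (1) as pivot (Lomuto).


Pivot: 1
Place pivot at 0: [1, 50, 50, 93, 63, 84, 69]

Partitioned: [1, 50, 50, 93, 63, 84, 69]


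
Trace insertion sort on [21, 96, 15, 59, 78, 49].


Initial: [21, 96, 15, 59, 78, 49]
Insert 96: [21, 96, 15, 59, 78, 49]
Insert 15: [15, 21, 96, 59, 78, 49]
Insert 59: [15, 21, 59, 96, 78, 49]
Insert 78: [15, 21, 59, 78, 96, 49]
Insert 49: [15, 21, 49, 59, 78, 96]

Sorted: [15, 21, 49, 59, 78, 96]


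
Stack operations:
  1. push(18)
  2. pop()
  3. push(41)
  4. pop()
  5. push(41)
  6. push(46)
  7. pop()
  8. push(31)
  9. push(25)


push(18) -> [18]
pop()->18, []
push(41) -> [41]
pop()->41, []
push(41) -> [41]
push(46) -> [41, 46]
pop()->46, [41]
push(31) -> [41, 31]
push(25) -> [41, 31, 25]

Final stack: [41, 31, 25]


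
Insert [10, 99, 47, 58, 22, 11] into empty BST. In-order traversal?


Insert 10: root
Insert 99: R from 10
Insert 47: R from 10 -> L from 99
Insert 58: R from 10 -> L from 99 -> R from 47
Insert 22: R from 10 -> L from 99 -> L from 47
Insert 11: R from 10 -> L from 99 -> L from 47 -> L from 22

In-order: [10, 11, 22, 47, 58, 99]


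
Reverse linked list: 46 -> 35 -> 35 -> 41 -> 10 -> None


Step 1: curr=46, set curr.next=prev(None) | reversed so far: 46
Step 2: curr=35, set curr.next=prev(46) | reversed so far: 35 -> 46
Step 3: curr=35, set curr.next=prev(35) | reversed so far: 35 -> 35 -> 46
Step 4: curr=41, set curr.next=prev(35) | reversed so far: 41 -> 35 -> 35 -> 46
Step 5: curr=10, set curr.next=prev(41) | reversed so far: 10 -> 41 -> 35 -> 35 -> 46

10 -> 41 -> 35 -> 35 -> 46 -> None


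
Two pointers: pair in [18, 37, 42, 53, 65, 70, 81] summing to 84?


lo=0(18)+hi=6(81)=99
lo=0(18)+hi=5(70)=88
lo=0(18)+hi=4(65)=83
lo=1(37)+hi=4(65)=102
lo=1(37)+hi=3(53)=90
lo=1(37)+hi=2(42)=79

No pair found


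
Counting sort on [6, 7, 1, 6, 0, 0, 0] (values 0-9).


Input: [6, 7, 1, 6, 0, 0, 0]
Counts: [3, 1, 0, 0, 0, 0, 2, 1, 0, 0]

Sorted: [0, 0, 0, 1, 6, 6, 7]


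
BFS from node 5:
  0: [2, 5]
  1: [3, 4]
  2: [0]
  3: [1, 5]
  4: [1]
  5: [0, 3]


Visit 5, enqueue [0, 3]
Visit 0, enqueue [2]
Visit 3, enqueue [1]
Visit 2, enqueue []
Visit 1, enqueue [4]
Visit 4, enqueue []

BFS order: [5, 0, 3, 2, 1, 4]


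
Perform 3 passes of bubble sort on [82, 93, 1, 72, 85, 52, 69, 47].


Initial: [82, 93, 1, 72, 85, 52, 69, 47]
Pass 1: [82, 1, 72, 85, 52, 69, 47, 93] (6 swaps)
Pass 2: [1, 72, 82, 52, 69, 47, 85, 93] (5 swaps)
Pass 3: [1, 72, 52, 69, 47, 82, 85, 93] (3 swaps)

After 3 passes: [1, 72, 52, 69, 47, 82, 85, 93]


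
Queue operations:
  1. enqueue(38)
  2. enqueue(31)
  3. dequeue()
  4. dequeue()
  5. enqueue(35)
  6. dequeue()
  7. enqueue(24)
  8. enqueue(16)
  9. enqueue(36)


enqueue(38) -> [38]
enqueue(31) -> [38, 31]
dequeue()->38, [31]
dequeue()->31, []
enqueue(35) -> [35]
dequeue()->35, []
enqueue(24) -> [24]
enqueue(16) -> [24, 16]
enqueue(36) -> [24, 16, 36]

Final queue: [24, 16, 36]


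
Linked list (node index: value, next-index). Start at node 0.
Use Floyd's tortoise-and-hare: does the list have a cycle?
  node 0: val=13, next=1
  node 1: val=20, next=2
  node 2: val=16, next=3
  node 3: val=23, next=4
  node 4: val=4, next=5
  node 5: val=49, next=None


Floyd's tortoise (slow, +1) and hare (fast, +2):
  init: slow=0, fast=0
  step 1: slow=1, fast=2
  step 2: slow=2, fast=4
  step 3: fast 4->5->None, no cycle

Cycle: no


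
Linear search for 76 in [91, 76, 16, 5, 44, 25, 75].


i=0: 91!=76
i=1: 76==76 found!

Found at 1, 2 comps


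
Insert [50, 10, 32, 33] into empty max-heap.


Insert 50: [50]
Insert 10: [50, 10]
Insert 32: [50, 10, 32]
Insert 33: [50, 33, 32, 10]

Final heap: [50, 33, 32, 10]


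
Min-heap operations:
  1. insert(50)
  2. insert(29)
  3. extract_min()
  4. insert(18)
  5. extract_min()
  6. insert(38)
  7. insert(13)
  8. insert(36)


insert(50) -> [50]
insert(29) -> [29, 50]
extract_min()->29, [50]
insert(18) -> [18, 50]
extract_min()->18, [50]
insert(38) -> [38, 50]
insert(13) -> [13, 50, 38]
insert(36) -> [13, 36, 38, 50]

Final heap: [13, 36, 38, 50]


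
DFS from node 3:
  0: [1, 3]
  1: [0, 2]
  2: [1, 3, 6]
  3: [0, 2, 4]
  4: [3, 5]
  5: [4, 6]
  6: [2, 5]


Visit 3, push [4, 2, 0]
Visit 0, push [1]
Visit 1, push [2]
Visit 2, push [6]
Visit 6, push [5]
Visit 5, push [4]
Visit 4, push []

DFS order: [3, 0, 1, 2, 6, 5, 4]


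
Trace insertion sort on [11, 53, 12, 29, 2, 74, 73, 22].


Initial: [11, 53, 12, 29, 2, 74, 73, 22]
Insert 53: [11, 53, 12, 29, 2, 74, 73, 22]
Insert 12: [11, 12, 53, 29, 2, 74, 73, 22]
Insert 29: [11, 12, 29, 53, 2, 74, 73, 22]
Insert 2: [2, 11, 12, 29, 53, 74, 73, 22]
Insert 74: [2, 11, 12, 29, 53, 74, 73, 22]
Insert 73: [2, 11, 12, 29, 53, 73, 74, 22]
Insert 22: [2, 11, 12, 22, 29, 53, 73, 74]

Sorted: [2, 11, 12, 22, 29, 53, 73, 74]


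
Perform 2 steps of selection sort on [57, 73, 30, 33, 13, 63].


Initial: [57, 73, 30, 33, 13, 63]
Step 1: min=13 at 4
  Swap: [13, 73, 30, 33, 57, 63]
Step 2: min=30 at 2
  Swap: [13, 30, 73, 33, 57, 63]

After 2 steps: [13, 30, 73, 33, 57, 63]


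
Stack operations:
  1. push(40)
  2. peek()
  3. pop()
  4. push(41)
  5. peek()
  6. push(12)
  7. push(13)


push(40) -> [40]
peek()->40
pop()->40, []
push(41) -> [41]
peek()->41
push(12) -> [41, 12]
push(13) -> [41, 12, 13]

Final stack: [41, 12, 13]


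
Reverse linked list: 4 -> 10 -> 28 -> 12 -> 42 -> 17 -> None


Step 1: curr=4, set curr.next=prev(None) | reversed so far: 4
Step 2: curr=10, set curr.next=prev(4) | reversed so far: 10 -> 4
Step 3: curr=28, set curr.next=prev(10) | reversed so far: 28 -> 10 -> 4
Step 4: curr=12, set curr.next=prev(28) | reversed so far: 12 -> 28 -> 10 -> 4
Step 5: curr=42, set curr.next=prev(12) | reversed so far: 42 -> 12 -> 28 -> 10 -> 4
Step 6: curr=17, set curr.next=prev(42) | reversed so far: 17 -> 42 -> 12 -> 28 -> 10 -> 4

17 -> 42 -> 12 -> 28 -> 10 -> 4 -> None


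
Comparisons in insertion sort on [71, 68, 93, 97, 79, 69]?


Algorithm: insertion sort
Input: [71, 68, 93, 97, 79, 69]
Sorted: [68, 69, 71, 79, 93, 97]

11


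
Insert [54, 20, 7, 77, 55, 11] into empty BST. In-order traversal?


Insert 54: root
Insert 20: L from 54
Insert 7: L from 54 -> L from 20
Insert 77: R from 54
Insert 55: R from 54 -> L from 77
Insert 11: L from 54 -> L from 20 -> R from 7

In-order: [7, 11, 20, 54, 55, 77]


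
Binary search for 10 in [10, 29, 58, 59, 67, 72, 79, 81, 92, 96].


Step 1: lo=0, hi=9, mid=4, val=67
Step 2: lo=0, hi=3, mid=1, val=29
Step 3: lo=0, hi=0, mid=0, val=10

Found at index 0


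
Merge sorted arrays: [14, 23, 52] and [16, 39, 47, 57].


Take 14 from A
Take 16 from B
Take 23 from A
Take 39 from B
Take 47 from B
Take 52 from A

Merged: [14, 16, 23, 39, 47, 52, 57]


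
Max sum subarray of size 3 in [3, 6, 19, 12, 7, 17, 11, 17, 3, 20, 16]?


[0:3]: 28
[1:4]: 37
[2:5]: 38
[3:6]: 36
[4:7]: 35
[5:8]: 45
[6:9]: 31
[7:10]: 40
[8:11]: 39

Max: 45 at [5:8]


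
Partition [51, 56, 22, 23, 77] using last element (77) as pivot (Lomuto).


Pivot: 77
  51 <= 77: advance i (no swap)
  56 <= 77: advance i (no swap)
  22 <= 77: advance i (no swap)
  23 <= 77: advance i (no swap)
Place pivot at 4: [51, 56, 22, 23, 77]

Partitioned: [51, 56, 22, 23, 77]


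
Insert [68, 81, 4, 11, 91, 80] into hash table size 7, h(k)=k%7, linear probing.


Insert 68: h=5 -> slot 5
Insert 81: h=4 -> slot 4
Insert 4: h=4, 2 probes -> slot 6
Insert 11: h=4, 3 probes -> slot 0
Insert 91: h=0, 1 probes -> slot 1
Insert 80: h=3 -> slot 3

Table: [11, 91, None, 80, 81, 68, 4]


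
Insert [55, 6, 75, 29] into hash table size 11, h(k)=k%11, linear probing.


Insert 55: h=0 -> slot 0
Insert 6: h=6 -> slot 6
Insert 75: h=9 -> slot 9
Insert 29: h=7 -> slot 7

Table: [55, None, None, None, None, None, 6, 29, None, 75, None]


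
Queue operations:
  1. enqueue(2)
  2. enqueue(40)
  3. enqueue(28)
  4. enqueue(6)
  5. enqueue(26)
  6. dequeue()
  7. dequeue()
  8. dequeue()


enqueue(2) -> [2]
enqueue(40) -> [2, 40]
enqueue(28) -> [2, 40, 28]
enqueue(6) -> [2, 40, 28, 6]
enqueue(26) -> [2, 40, 28, 6, 26]
dequeue()->2, [40, 28, 6, 26]
dequeue()->40, [28, 6, 26]
dequeue()->28, [6, 26]

Final queue: [6, 26]


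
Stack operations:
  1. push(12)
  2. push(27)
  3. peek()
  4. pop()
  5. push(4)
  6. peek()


push(12) -> [12]
push(27) -> [12, 27]
peek()->27
pop()->27, [12]
push(4) -> [12, 4]
peek()->4

Final stack: [12, 4]


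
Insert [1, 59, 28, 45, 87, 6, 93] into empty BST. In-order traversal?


Insert 1: root
Insert 59: R from 1
Insert 28: R from 1 -> L from 59
Insert 45: R from 1 -> L from 59 -> R from 28
Insert 87: R from 1 -> R from 59
Insert 6: R from 1 -> L from 59 -> L from 28
Insert 93: R from 1 -> R from 59 -> R from 87

In-order: [1, 6, 28, 45, 59, 87, 93]


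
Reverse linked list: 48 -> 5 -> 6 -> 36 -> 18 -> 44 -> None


Step 1: curr=48, set curr.next=prev(None) | reversed so far: 48
Step 2: curr=5, set curr.next=prev(48) | reversed so far: 5 -> 48
Step 3: curr=6, set curr.next=prev(5) | reversed so far: 6 -> 5 -> 48
Step 4: curr=36, set curr.next=prev(6) | reversed so far: 36 -> 6 -> 5 -> 48
Step 5: curr=18, set curr.next=prev(36) | reversed so far: 18 -> 36 -> 6 -> 5 -> 48
Step 6: curr=44, set curr.next=prev(18) | reversed so far: 44 -> 18 -> 36 -> 6 -> 5 -> 48

44 -> 18 -> 36 -> 6 -> 5 -> 48 -> None


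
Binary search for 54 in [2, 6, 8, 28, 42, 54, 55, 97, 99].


Step 1: lo=0, hi=8, mid=4, val=42
Step 2: lo=5, hi=8, mid=6, val=55
Step 3: lo=5, hi=5, mid=5, val=54

Found at index 5


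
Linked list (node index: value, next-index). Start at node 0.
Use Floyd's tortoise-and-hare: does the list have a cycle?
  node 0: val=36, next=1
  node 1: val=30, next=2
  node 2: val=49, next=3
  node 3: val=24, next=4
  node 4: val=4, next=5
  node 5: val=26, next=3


Floyd's tortoise (slow, +1) and hare (fast, +2):
  init: slow=0, fast=0
  step 1: slow=1, fast=2
  step 2: slow=2, fast=4
  step 3: slow=3, fast=3
  slow == fast at node 3: cycle detected

Cycle: yes


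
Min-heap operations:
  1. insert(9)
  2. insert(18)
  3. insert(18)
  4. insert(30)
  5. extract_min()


insert(9) -> [9]
insert(18) -> [9, 18]
insert(18) -> [9, 18, 18]
insert(30) -> [9, 18, 18, 30]
extract_min()->9, [18, 18, 30]

Final heap: [18, 18, 30]


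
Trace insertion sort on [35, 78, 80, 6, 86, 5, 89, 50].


Initial: [35, 78, 80, 6, 86, 5, 89, 50]
Insert 78: [35, 78, 80, 6, 86, 5, 89, 50]
Insert 80: [35, 78, 80, 6, 86, 5, 89, 50]
Insert 6: [6, 35, 78, 80, 86, 5, 89, 50]
Insert 86: [6, 35, 78, 80, 86, 5, 89, 50]
Insert 5: [5, 6, 35, 78, 80, 86, 89, 50]
Insert 89: [5, 6, 35, 78, 80, 86, 89, 50]
Insert 50: [5, 6, 35, 50, 78, 80, 86, 89]

Sorted: [5, 6, 35, 50, 78, 80, 86, 89]


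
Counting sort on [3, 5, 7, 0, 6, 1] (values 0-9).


Input: [3, 5, 7, 0, 6, 1]
Counts: [1, 1, 0, 1, 0, 1, 1, 1, 0, 0]

Sorted: [0, 1, 3, 5, 6, 7]


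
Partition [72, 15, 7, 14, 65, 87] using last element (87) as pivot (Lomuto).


Pivot: 87
  72 <= 87: advance i (no swap)
  15 <= 87: advance i (no swap)
  7 <= 87: advance i (no swap)
  14 <= 87: advance i (no swap)
  65 <= 87: advance i (no swap)
Place pivot at 5: [72, 15, 7, 14, 65, 87]

Partitioned: [72, 15, 7, 14, 65, 87]


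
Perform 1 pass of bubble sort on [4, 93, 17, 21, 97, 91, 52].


Initial: [4, 93, 17, 21, 97, 91, 52]
Pass 1: [4, 17, 21, 93, 91, 52, 97] (4 swaps)

After 1 pass: [4, 17, 21, 93, 91, 52, 97]


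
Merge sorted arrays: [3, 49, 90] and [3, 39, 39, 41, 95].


Take 3 from A
Take 3 from B
Take 39 from B
Take 39 from B
Take 41 from B
Take 49 from A
Take 90 from A

Merged: [3, 3, 39, 39, 41, 49, 90, 95]


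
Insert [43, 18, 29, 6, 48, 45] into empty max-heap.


Insert 43: [43]
Insert 18: [43, 18]
Insert 29: [43, 18, 29]
Insert 6: [43, 18, 29, 6]
Insert 48: [48, 43, 29, 6, 18]
Insert 45: [48, 43, 45, 6, 18, 29]

Final heap: [48, 43, 45, 6, 18, 29]


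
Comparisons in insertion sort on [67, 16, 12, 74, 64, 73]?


Algorithm: insertion sort
Input: [67, 16, 12, 74, 64, 73]
Sorted: [12, 16, 64, 67, 73, 74]

9


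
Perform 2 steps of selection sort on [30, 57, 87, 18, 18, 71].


Initial: [30, 57, 87, 18, 18, 71]
Step 1: min=18 at 3
  Swap: [18, 57, 87, 30, 18, 71]
Step 2: min=18 at 4
  Swap: [18, 18, 87, 30, 57, 71]

After 2 steps: [18, 18, 87, 30, 57, 71]


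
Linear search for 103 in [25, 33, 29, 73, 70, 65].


i=0: 25!=103
i=1: 33!=103
i=2: 29!=103
i=3: 73!=103
i=4: 70!=103
i=5: 65!=103

Not found, 6 comps


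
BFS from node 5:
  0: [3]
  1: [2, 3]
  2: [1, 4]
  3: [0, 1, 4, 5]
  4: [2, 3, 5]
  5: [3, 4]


Visit 5, enqueue [3, 4]
Visit 3, enqueue [0, 1]
Visit 4, enqueue [2]
Visit 0, enqueue []
Visit 1, enqueue []
Visit 2, enqueue []

BFS order: [5, 3, 4, 0, 1, 2]


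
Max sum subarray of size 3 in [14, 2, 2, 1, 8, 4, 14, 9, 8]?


[0:3]: 18
[1:4]: 5
[2:5]: 11
[3:6]: 13
[4:7]: 26
[5:8]: 27
[6:9]: 31

Max: 31 at [6:9]


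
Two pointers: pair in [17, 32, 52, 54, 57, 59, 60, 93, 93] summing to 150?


lo=0(17)+hi=8(93)=110
lo=1(32)+hi=8(93)=125
lo=2(52)+hi=8(93)=145
lo=3(54)+hi=8(93)=147
lo=4(57)+hi=8(93)=150

Yes: 57+93=150


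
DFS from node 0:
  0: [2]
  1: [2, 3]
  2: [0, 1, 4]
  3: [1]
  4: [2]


Visit 0, push [2]
Visit 2, push [4, 1]
Visit 1, push [3]
Visit 3, push []
Visit 4, push []

DFS order: [0, 2, 1, 3, 4]


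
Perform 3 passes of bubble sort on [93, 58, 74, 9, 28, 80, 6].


Initial: [93, 58, 74, 9, 28, 80, 6]
Pass 1: [58, 74, 9, 28, 80, 6, 93] (6 swaps)
Pass 2: [58, 9, 28, 74, 6, 80, 93] (3 swaps)
Pass 3: [9, 28, 58, 6, 74, 80, 93] (3 swaps)

After 3 passes: [9, 28, 58, 6, 74, 80, 93]


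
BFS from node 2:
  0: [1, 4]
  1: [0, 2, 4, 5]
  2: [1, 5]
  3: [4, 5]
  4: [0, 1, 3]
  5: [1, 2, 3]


Visit 2, enqueue [1, 5]
Visit 1, enqueue [0, 4]
Visit 5, enqueue [3]
Visit 0, enqueue []
Visit 4, enqueue []
Visit 3, enqueue []

BFS order: [2, 1, 5, 0, 4, 3]


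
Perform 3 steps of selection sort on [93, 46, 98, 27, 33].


Initial: [93, 46, 98, 27, 33]
Step 1: min=27 at 3
  Swap: [27, 46, 98, 93, 33]
Step 2: min=33 at 4
  Swap: [27, 33, 98, 93, 46]
Step 3: min=46 at 4
  Swap: [27, 33, 46, 93, 98]

After 3 steps: [27, 33, 46, 93, 98]


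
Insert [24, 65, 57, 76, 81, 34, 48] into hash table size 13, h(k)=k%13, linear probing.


Insert 24: h=11 -> slot 11
Insert 65: h=0 -> slot 0
Insert 57: h=5 -> slot 5
Insert 76: h=11, 1 probes -> slot 12
Insert 81: h=3 -> slot 3
Insert 34: h=8 -> slot 8
Insert 48: h=9 -> slot 9

Table: [65, None, None, 81, None, 57, None, None, 34, 48, None, 24, 76]


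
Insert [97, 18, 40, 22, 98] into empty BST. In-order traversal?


Insert 97: root
Insert 18: L from 97
Insert 40: L from 97 -> R from 18
Insert 22: L from 97 -> R from 18 -> L from 40
Insert 98: R from 97

In-order: [18, 22, 40, 97, 98]


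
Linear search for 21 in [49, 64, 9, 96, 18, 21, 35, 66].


i=0: 49!=21
i=1: 64!=21
i=2: 9!=21
i=3: 96!=21
i=4: 18!=21
i=5: 21==21 found!

Found at 5, 6 comps


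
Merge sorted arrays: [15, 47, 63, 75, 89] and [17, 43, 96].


Take 15 from A
Take 17 from B
Take 43 from B
Take 47 from A
Take 63 from A
Take 75 from A
Take 89 from A

Merged: [15, 17, 43, 47, 63, 75, 89, 96]


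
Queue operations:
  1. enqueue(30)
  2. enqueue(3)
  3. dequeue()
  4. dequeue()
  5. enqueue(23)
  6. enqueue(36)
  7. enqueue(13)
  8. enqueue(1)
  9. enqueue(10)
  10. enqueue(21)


enqueue(30) -> [30]
enqueue(3) -> [30, 3]
dequeue()->30, [3]
dequeue()->3, []
enqueue(23) -> [23]
enqueue(36) -> [23, 36]
enqueue(13) -> [23, 36, 13]
enqueue(1) -> [23, 36, 13, 1]
enqueue(10) -> [23, 36, 13, 1, 10]
enqueue(21) -> [23, 36, 13, 1, 10, 21]

Final queue: [23, 36, 13, 1, 10, 21]


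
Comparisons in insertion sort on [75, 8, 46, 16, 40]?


Algorithm: insertion sort
Input: [75, 8, 46, 16, 40]
Sorted: [8, 16, 40, 46, 75]

9


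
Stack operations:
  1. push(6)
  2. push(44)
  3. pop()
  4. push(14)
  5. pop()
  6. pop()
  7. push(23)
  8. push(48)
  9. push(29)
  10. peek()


push(6) -> [6]
push(44) -> [6, 44]
pop()->44, [6]
push(14) -> [6, 14]
pop()->14, [6]
pop()->6, []
push(23) -> [23]
push(48) -> [23, 48]
push(29) -> [23, 48, 29]
peek()->29

Final stack: [23, 48, 29]


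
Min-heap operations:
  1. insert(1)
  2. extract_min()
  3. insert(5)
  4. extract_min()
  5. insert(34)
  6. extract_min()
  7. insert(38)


insert(1) -> [1]
extract_min()->1, []
insert(5) -> [5]
extract_min()->5, []
insert(34) -> [34]
extract_min()->34, []
insert(38) -> [38]

Final heap: [38]


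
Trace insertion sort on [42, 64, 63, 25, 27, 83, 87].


Initial: [42, 64, 63, 25, 27, 83, 87]
Insert 64: [42, 64, 63, 25, 27, 83, 87]
Insert 63: [42, 63, 64, 25, 27, 83, 87]
Insert 25: [25, 42, 63, 64, 27, 83, 87]
Insert 27: [25, 27, 42, 63, 64, 83, 87]
Insert 83: [25, 27, 42, 63, 64, 83, 87]
Insert 87: [25, 27, 42, 63, 64, 83, 87]

Sorted: [25, 27, 42, 63, 64, 83, 87]


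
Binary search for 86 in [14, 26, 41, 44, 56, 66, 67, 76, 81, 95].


Step 1: lo=0, hi=9, mid=4, val=56
Step 2: lo=5, hi=9, mid=7, val=76
Step 3: lo=8, hi=9, mid=8, val=81
Step 4: lo=9, hi=9, mid=9, val=95

Not found


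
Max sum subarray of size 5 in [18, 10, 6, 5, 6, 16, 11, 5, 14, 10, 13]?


[0:5]: 45
[1:6]: 43
[2:7]: 44
[3:8]: 43
[4:9]: 52
[5:10]: 56
[6:11]: 53

Max: 56 at [5:10]


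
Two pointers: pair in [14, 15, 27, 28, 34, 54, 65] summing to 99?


lo=0(14)+hi=6(65)=79
lo=1(15)+hi=6(65)=80
lo=2(27)+hi=6(65)=92
lo=3(28)+hi=6(65)=93
lo=4(34)+hi=6(65)=99

Yes: 34+65=99


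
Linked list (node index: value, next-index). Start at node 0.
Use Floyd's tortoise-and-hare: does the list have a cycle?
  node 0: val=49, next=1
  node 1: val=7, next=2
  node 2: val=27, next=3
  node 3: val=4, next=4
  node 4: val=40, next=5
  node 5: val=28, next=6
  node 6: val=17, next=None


Floyd's tortoise (slow, +1) and hare (fast, +2):
  init: slow=0, fast=0
  step 1: slow=1, fast=2
  step 2: slow=2, fast=4
  step 3: slow=3, fast=6
  step 4: fast -> None, no cycle

Cycle: no


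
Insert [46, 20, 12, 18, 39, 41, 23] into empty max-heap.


Insert 46: [46]
Insert 20: [46, 20]
Insert 12: [46, 20, 12]
Insert 18: [46, 20, 12, 18]
Insert 39: [46, 39, 12, 18, 20]
Insert 41: [46, 39, 41, 18, 20, 12]
Insert 23: [46, 39, 41, 18, 20, 12, 23]

Final heap: [46, 39, 41, 18, 20, 12, 23]


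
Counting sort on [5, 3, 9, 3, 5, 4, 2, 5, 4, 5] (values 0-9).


Input: [5, 3, 9, 3, 5, 4, 2, 5, 4, 5]
Counts: [0, 0, 1, 2, 2, 4, 0, 0, 0, 1]

Sorted: [2, 3, 3, 4, 4, 5, 5, 5, 5, 9]


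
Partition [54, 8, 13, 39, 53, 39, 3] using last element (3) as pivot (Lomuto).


Pivot: 3
Place pivot at 0: [3, 8, 13, 39, 53, 39, 54]

Partitioned: [3, 8, 13, 39, 53, 39, 54]


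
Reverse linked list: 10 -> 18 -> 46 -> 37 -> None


Step 1: curr=10, set curr.next=prev(None) | reversed so far: 10
Step 2: curr=18, set curr.next=prev(10) | reversed so far: 18 -> 10
Step 3: curr=46, set curr.next=prev(18) | reversed so far: 46 -> 18 -> 10
Step 4: curr=37, set curr.next=prev(46) | reversed so far: 37 -> 46 -> 18 -> 10

37 -> 46 -> 18 -> 10 -> None


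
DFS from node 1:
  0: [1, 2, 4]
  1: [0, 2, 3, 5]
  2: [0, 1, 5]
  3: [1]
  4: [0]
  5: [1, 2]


Visit 1, push [5, 3, 2, 0]
Visit 0, push [4, 2]
Visit 2, push [5]
Visit 5, push []
Visit 4, push []
Visit 3, push []

DFS order: [1, 0, 2, 5, 4, 3]


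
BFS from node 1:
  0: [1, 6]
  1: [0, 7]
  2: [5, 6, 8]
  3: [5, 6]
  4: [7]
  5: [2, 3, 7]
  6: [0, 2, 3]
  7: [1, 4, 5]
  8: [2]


Visit 1, enqueue [0, 7]
Visit 0, enqueue [6]
Visit 7, enqueue [4, 5]
Visit 6, enqueue [2, 3]
Visit 4, enqueue []
Visit 5, enqueue []
Visit 2, enqueue [8]
Visit 3, enqueue []
Visit 8, enqueue []

BFS order: [1, 0, 7, 6, 4, 5, 2, 3, 8]
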